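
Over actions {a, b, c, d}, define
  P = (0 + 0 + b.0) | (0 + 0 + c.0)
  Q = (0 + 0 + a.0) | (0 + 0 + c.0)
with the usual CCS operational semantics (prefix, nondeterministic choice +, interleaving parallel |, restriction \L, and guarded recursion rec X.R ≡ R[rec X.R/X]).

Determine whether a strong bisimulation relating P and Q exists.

LTS(P): 4 reachable states
  u0 = (0 + 0 + b.0) | (0 + 0 + c.0) ⊢ ··b··> u1, ··c··> u2
  u1 = 0 | (0 + 0 + c.0) ⊢ ··c··> u3
  u2 = (0 + 0 + b.0) | 0 ⊢ ··b··> u3
  u3 = 0 | 0 ⊢ ∅
LTS(Q): 4 reachable states
  v0 = (0 + 0 + a.0) | (0 + 0 + c.0) ⊢ ··a··> v1, ··c··> v2
  v1 = 0 | (0 + 0 + c.0) ⊢ ··c··> v3
  v2 = (0 + 0 + a.0) | 0 ⊢ ··a··> v3
  v3 = 0 | 0 ⊢ ∅
Partition-refinement fixed point:
  B0 = {u0}
  B1 = {u1, v1}
  B2 = {u3, v3}
  B3 = {u2}
  B4 = {v0}
  B5 = {v2}
u0 ∈ B0, v0 ∈ B4 → different blocks

P ≁ Q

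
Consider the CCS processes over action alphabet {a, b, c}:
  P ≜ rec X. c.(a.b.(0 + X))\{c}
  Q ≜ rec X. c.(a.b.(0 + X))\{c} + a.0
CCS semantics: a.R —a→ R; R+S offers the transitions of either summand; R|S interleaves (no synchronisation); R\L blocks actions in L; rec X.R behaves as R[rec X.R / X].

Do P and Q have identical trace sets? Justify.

NO — witness ⟨a⟩

LTS(P): 4 reachable states
  s0 = rec X. c.(a.b.(0 + X))\{c} has moves --c--▸ s1
  s1 = (a.b.(0 + (rec X. c.(a.b.(0 + X))\{c})))\{c} has moves --a--▸ s2
  s2 = (b.(0 + (rec X. c.(a.b.(0 + X))\{c})))\{c} has moves --b--▸ s3
  s3 = (0 + (rec X. c.(a.b.(0 + X))\{c}))\{c} has moves ·
LTS(Q): 6 reachable states
  t0 = rec X. c.(a.b.(0 + X))\{c} + a.0 has moves --a--▸ t1, --c--▸ t2
  t1 = 0 has moves ·
  t2 = (a.b.(0 + (rec X. c.(a.b.(0 + X))\{c} + a.0)))\{c} has moves --a--▸ t3
  t3 = (b.(0 + (rec X. c.(a.b.(0 + X))\{c} + a.0)))\{c} has moves --b--▸ t4
  t4 = (0 + (rec X. c.(a.b.(0 + X))\{c} + a.0))\{c} has moves --a--▸ t5
  t5 = 0\{c} has moves ·
Executing a from Q (initial set {t0}):
  [1] a ⇒ {t1}
  — Q admits the full trace.
Executing a from P (initial set {s0}):
  [1] a ⇒ no successor for P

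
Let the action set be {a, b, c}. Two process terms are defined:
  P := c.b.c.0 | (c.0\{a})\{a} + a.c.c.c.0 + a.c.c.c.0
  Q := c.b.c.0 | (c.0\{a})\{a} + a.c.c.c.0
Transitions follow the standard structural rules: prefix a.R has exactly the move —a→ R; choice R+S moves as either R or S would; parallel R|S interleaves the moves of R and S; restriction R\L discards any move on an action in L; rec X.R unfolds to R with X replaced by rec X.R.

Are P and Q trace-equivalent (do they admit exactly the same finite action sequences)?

Reachable graph of P (12 states):
  m0 = c.b.c.0 | (c.0\{a})\{a} + a.c.c.c.0 + a.c.c.c.0 :: -a-> m1, -c-> m2, -c-> m3
  m1 = c.c.c.0 :: -c-> m4
  m2 = b.c.0 | (c.0\{a})\{a} :: -b-> m5, -c-> m6
  m3 = c.b.c.0 | 0\{a}\{a} :: -c-> m6
  m4 = c.c.0 :: -c-> m7
  m5 = c.0 | (c.0\{a})\{a} :: -c-> m8, -c-> m9
  m6 = b.c.0 | 0\{a}\{a} :: -b-> m9
  m7 = c.0 :: -c-> m10
  m8 = 0 | (c.0\{a})\{a} :: -c-> m11
  m9 = c.0 | 0\{a}\{a} :: -c-> m11
  m10 = 0 :: (no moves)
  m11 = 0 | 0\{a}\{a} :: (no moves)
Reachable graph of Q (12 states):
  n0 = c.b.c.0 | (c.0\{a})\{a} + a.c.c.c.0 :: -a-> n1, -c-> n2, -c-> n3
  n1 = c.c.c.0 :: -c-> n4
  n2 = b.c.0 | (c.0\{a})\{a} :: -b-> n5, -c-> n6
  n3 = c.b.c.0 | 0\{a}\{a} :: -c-> n6
  n4 = c.c.0 :: -c-> n7
  n5 = c.0 | (c.0\{a})\{a} :: -c-> n8, -c-> n9
  n6 = b.c.0 | 0\{a}\{a} :: -b-> n9
  n7 = c.0 :: -c-> n10
  n8 = 0 | (c.0\{a})\{a} :: -c-> n11
  n9 = c.0 | 0\{a}\{a} :: -c-> n11
  n10 = 0 :: (no moves)
  n11 = 0 | 0\{a}\{a} :: (no moves)
Bisimilarity quotient blocks:
  B0 = {m0, n0}
  B1 = {m1, n1}
  B2 = {m4, m5, n4, n5}
  B3 = {m7, m8, m9, n7, n8, n9}
  B4 = {m10, m11, n10, n11}
  B5 = {m3, n3}
  B6 = {m6, n6}
  B7 = {m2, n2}
m0 ∈ B0, n0 ∈ B0 → same block
Bisimilar ⇒ trace-equivalent.

traces(P) = traces(Q)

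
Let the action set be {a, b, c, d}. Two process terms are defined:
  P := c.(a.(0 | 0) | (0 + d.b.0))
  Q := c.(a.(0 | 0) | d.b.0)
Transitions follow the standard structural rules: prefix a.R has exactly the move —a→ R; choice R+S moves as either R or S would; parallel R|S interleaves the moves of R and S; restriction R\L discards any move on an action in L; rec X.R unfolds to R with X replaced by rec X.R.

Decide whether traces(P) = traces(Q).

YES

Reachable graph of P (7 states):
  m0 = c.(a.(0 | 0) | (0 + d.b.0)) ⊢ --c--▸ m1
  m1 = a.(0 | 0) | (0 + d.b.0) ⊢ --a--▸ m2, --d--▸ m3
  m2 = 0 | 0 | (0 + d.b.0) ⊢ --d--▸ m4
  m3 = a.(0 | 0) | b.0 ⊢ --a--▸ m4, --b--▸ m5
  m4 = 0 | 0 | b.0 ⊢ --b--▸ m6
  m5 = a.(0 | 0) | 0 ⊢ --a--▸ m6
  m6 = 0 | 0 | 0 ⊢ deadlocked
Reachable graph of Q (7 states):
  n0 = c.(a.(0 | 0) | d.b.0) ⊢ --c--▸ n1
  n1 = a.(0 | 0) | d.b.0 ⊢ --a--▸ n2, --d--▸ n3
  n2 = 0 | 0 | d.b.0 ⊢ --d--▸ n4
  n3 = a.(0 | 0) | b.0 ⊢ --a--▸ n4, --b--▸ n5
  n4 = 0 | 0 | b.0 ⊢ --b--▸ n6
  n5 = a.(0 | 0) | 0 ⊢ --a--▸ n6
  n6 = 0 | 0 | 0 ⊢ deadlocked
Coarsest stable partition (strong bisimilarity classes):
  B0 = {m0, n0}
  B1 = {m1, n1}
  B2 = {m2, n2}
  B3 = {m4, n4}
  B4 = {m6, n6}
  B5 = {m3, n3}
  B6 = {m5, n5}
m0 ∈ B0, n0 ∈ B0 → same block
Bisimilar ⇒ trace-equivalent.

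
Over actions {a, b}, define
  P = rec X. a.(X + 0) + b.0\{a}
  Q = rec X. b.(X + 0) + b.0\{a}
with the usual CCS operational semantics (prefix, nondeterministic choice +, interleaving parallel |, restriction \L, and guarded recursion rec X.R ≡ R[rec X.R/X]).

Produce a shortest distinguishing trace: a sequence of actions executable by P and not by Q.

a

P's transition system — 3 states:
  s0 = rec X. a.(X + 0) + b.0\{a} | --a--▸ s1, --b--▸ s2
  s1 = (rec X. a.(X + 0) + b.0\{a}) + 0 | --a--▸ s1, --b--▸ s2
  s2 = 0\{a} | ·
Q's transition system — 3 states:
  t0 = rec X. b.(X + 0) + b.0\{a} | --b--▸ t1, --b--▸ t2
  t1 = (rec X. b.(X + 0) + b.0\{a}) + 0 | --b--▸ t1, --b--▸ t2
  t2 = 0\{a} | ·
Run σ = ⟨a⟩ on P: start {s0}
  after a @ step 1: {s1}
  P completes σ.
Run σ = ⟨a⟩ on Q: start {t0}
  after a @ step 1: ∅  — Q cannot continue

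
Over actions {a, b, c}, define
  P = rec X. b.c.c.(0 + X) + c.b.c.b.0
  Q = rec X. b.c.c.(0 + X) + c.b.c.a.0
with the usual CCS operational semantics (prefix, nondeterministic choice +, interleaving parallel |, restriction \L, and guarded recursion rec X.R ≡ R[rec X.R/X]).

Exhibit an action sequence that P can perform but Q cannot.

cbcb

P's transition system — 8 states:
  p0 = rec X. b.c.c.(0 + X) + c.b.c.b.0 → --b--▸ p1, --c--▸ p2
  p1 = c.c.(0 + (rec X. b.c.c.(0 + X) + c.b.c.b.0)) → --c--▸ p3
  p2 = b.c.b.0 → --b--▸ p4
  p3 = c.(0 + (rec X. b.c.c.(0 + X) + c.b.c.b.0)) → --c--▸ p5
  p4 = c.b.0 → --c--▸ p6
  p5 = 0 + (rec X. b.c.c.(0 + X) + c.b.c.b.0) → --b--▸ p1, --c--▸ p2
  p6 = b.0 → --b--▸ p7
  p7 = 0 → stopped
Q's transition system — 8 states:
  q0 = rec X. b.c.c.(0 + X) + c.b.c.a.0 → --b--▸ q1, --c--▸ q2
  q1 = c.c.(0 + (rec X. b.c.c.(0 + X) + c.b.c.a.0)) → --c--▸ q3
  q2 = b.c.a.0 → --b--▸ q4
  q3 = c.(0 + (rec X. b.c.c.(0 + X) + c.b.c.a.0)) → --c--▸ q5
  q4 = c.a.0 → --c--▸ q6
  q5 = 0 + (rec X. b.c.c.(0 + X) + c.b.c.a.0) → --b--▸ q1, --c--▸ q2
  q6 = a.0 → --a--▸ q7
  q7 = 0 → stopped
Trace ⟨cbcb⟩ through P, begin at {p0}:
  step 1 (c): {p2}
  step 2 (b): {p4}
  step 3 (c): {p6}
  step 4 (b): {p7}
  ✓ P
Trace ⟨cbcb⟩ through Q, begin at {q0}:
  step 1 (c): {q2}
  step 2 (b): {q4}
  step 3 (c): {q6}
  step 4 (b): ∅  — Q cannot continue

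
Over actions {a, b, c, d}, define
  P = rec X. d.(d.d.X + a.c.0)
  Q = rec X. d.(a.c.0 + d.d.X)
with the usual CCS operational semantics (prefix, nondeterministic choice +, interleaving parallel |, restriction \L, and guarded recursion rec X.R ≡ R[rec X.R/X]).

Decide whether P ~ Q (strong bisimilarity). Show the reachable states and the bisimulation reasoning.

P ~ Q

LTS(P): 5 reachable states
  s0 = rec X. d.(d.d.X + a.c.0) :: ··d··> s1
  s1 = d.d.(rec X. d.(d.d.X + a.c.0)) + a.c.0 :: ··a··> s2, ··d··> s3
  s2 = c.0 :: ··c··> s4
  s3 = d.(rec X. d.(d.d.X + a.c.0)) :: ··d··> s0
  s4 = 0 :: deadlocked
LTS(Q): 5 reachable states
  t0 = rec X. d.(a.c.0 + d.d.X) :: ··d··> t1
  t1 = a.c.0 + d.d.(rec X. d.(a.c.0 + d.d.X)) :: ··a··> t2, ··d··> t3
  t2 = c.0 :: ··c··> t4
  t3 = d.(rec X. d.(a.c.0 + d.d.X)) :: ··d··> t0
  t4 = 0 :: deadlocked
Bisimilarity quotient blocks:
  B0 = {s0, t0}
  B1 = {s1, t1}
  B2 = {s3, t3}
  B3 = {s2, t2}
  B4 = {s4, t4}
s0 ∈ B0, t0 ∈ B0 → same block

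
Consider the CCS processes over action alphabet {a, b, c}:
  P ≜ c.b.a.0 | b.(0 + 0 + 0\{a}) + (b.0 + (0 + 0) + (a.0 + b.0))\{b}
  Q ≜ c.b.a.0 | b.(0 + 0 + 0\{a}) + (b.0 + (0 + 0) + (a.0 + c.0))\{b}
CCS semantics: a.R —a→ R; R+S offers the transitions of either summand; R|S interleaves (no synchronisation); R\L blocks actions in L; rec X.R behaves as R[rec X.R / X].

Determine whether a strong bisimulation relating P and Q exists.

not bisimilar

P's transition system — 9 states:
  p0 = c.b.a.0 | b.(0 + 0 + 0\{a}) + (b.0 + (0 + 0) + (a.0 + b.0))\{b} ⊢ =a=> p1, =b=> p2, =c=> p3
  p1 = 0\{b} ⊢ ·
  p2 = c.b.a.0 | (0 + 0 + 0\{a}) ⊢ =c=> p4
  p3 = b.a.0 | b.(0 + 0 + 0\{a}) ⊢ =b=> p4, =b=> p5
  p4 = b.a.0 | (0 + 0 + 0\{a}) ⊢ =b=> p6
  p5 = a.0 | b.(0 + 0 + 0\{a}) ⊢ =a=> p7, =b=> p6
  p6 = a.0 | (0 + 0 + 0\{a}) ⊢ =a=> p8
  p7 = 0 | b.(0 + 0 + 0\{a}) ⊢ =b=> p8
  p8 = 0 | (0 + 0 + 0\{a}) ⊢ ·
Q's transition system — 9 states:
  q0 = c.b.a.0 | b.(0 + 0 + 0\{a}) + (b.0 + (0 + 0) + (a.0 + c.0))\{b} ⊢ =a=> q1, =b=> q2, =c=> q1, =c=> q3
  q1 = 0\{b} ⊢ ·
  q2 = c.b.a.0 | (0 + 0 + 0\{a}) ⊢ =c=> q4
  q3 = b.a.0 | b.(0 + 0 + 0\{a}) ⊢ =b=> q4, =b=> q5
  q4 = b.a.0 | (0 + 0 + 0\{a}) ⊢ =b=> q6
  q5 = a.0 | b.(0 + 0 + 0\{a}) ⊢ =a=> q7, =b=> q6
  q6 = a.0 | (0 + 0 + 0\{a}) ⊢ =a=> q8
  q7 = 0 | b.(0 + 0 + 0\{a}) ⊢ =b=> q8
  q8 = 0 | (0 + 0 + 0\{a}) ⊢ ·
Partition-refinement fixed point:
  B0 = {p0}
  B1 = {p3, q3}
  B2 = {p5, q5}
  B3 = {p7, q7}
  B4 = {p1, p8, q1, q8}
  B5 = {p6, q6}
  B6 = {p4, q4}
  B7 = {p2, q2}
  B8 = {q0}
p0 ∈ B0, q0 ∈ B8 → different blocks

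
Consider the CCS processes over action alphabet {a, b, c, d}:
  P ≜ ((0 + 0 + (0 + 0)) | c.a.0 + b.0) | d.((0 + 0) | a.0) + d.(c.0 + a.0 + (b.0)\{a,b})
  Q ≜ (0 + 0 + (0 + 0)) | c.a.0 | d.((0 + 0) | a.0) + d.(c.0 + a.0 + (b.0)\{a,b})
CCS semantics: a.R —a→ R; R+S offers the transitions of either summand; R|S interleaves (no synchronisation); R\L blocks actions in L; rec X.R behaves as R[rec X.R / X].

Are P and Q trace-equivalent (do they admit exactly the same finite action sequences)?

LTS(P): 14 reachable states
  s0 = ((0 + 0 + (0 + 0)) | c.a.0 + b.0) | d.((0 + 0) | a.0) + d.(c.0 + a.0 + (b.0)\{a,b}) → -b-> s1, -c-> s2, -d-> s3, -d-> s4
  s1 = 0 | d.((0 + 0) | a.0) → -d-> s5
  s2 = (0 + 0 + (0 + 0)) | a.0 | d.((0 + 0) | a.0) → -a-> s6, -d-> s7
  s3 = ((0 + 0 + (0 + 0)) | c.a.0 + b.0) | ((0 + 0) | a.0) → -a-> s8, -b-> s5, -c-> s7
  s4 = c.0 + a.0 + (b.0)\{a,b} → -a-> s9, -c-> s9
  s5 = 0 | ((0 + 0) | a.0) → -a-> s10
  s6 = (0 + 0 + (0 + 0)) | 0 | d.((0 + 0) | a.0) → -d-> s11
  s7 = (0 + 0 + (0 + 0)) | a.0 | ((0 + 0) | a.0) → -a-> s11, -a-> s12
  s8 = ((0 + 0 + (0 + 0)) | c.a.0 + b.0) | ((0 + 0) | 0) → -b-> s10, -c-> s12
  s9 = 0 → ∅
  s10 = 0 | ((0 + 0) | 0) → ∅
  s11 = (0 + 0 + (0 + 0)) | 0 | ((0 + 0) | a.0) → -a-> s13
  s12 = (0 + 0 + (0 + 0)) | a.0 | ((0 + 0) | 0) → -a-> s13
  s13 = (0 + 0 + (0 + 0)) | 0 | ((0 + 0) | 0) → ∅
LTS(Q): 11 reachable states
  t0 = (0 + 0 + (0 + 0)) | c.a.0 | d.((0 + 0) | a.0) + d.(c.0 + a.0 + (b.0)\{a,b}) → -c-> t1, -d-> t2, -d-> t3
  t1 = (0 + 0 + (0 + 0)) | a.0 | d.((0 + 0) | a.0) → -a-> t4, -d-> t5
  t2 = (0 + 0 + (0 + 0)) | c.a.0 | ((0 + 0) | a.0) → -a-> t6, -c-> t5
  t3 = c.0 + a.0 + (b.0)\{a,b} → -a-> t7, -c-> t7
  t4 = (0 + 0 + (0 + 0)) | 0 | d.((0 + 0) | a.0) → -d-> t8
  t5 = (0 + 0 + (0 + 0)) | a.0 | ((0 + 0) | a.0) → -a-> t8, -a-> t9
  t6 = (0 + 0 + (0 + 0)) | c.a.0 | ((0 + 0) | 0) → -c-> t9
  t7 = 0 → ∅
  t8 = (0 + 0 + (0 + 0)) | 0 | ((0 + 0) | a.0) → -a-> t10
  t9 = (0 + 0 + (0 + 0)) | a.0 | ((0 + 0) | 0) → -a-> t10
  t10 = (0 + 0 + (0 + 0)) | 0 | ((0 + 0) | 0) → ∅
Run σ = ⟨b⟩ on P: start {s0}
  after b @ step 1: {s1}
  P completes σ.
Run σ = ⟨b⟩ on Q: start {t0}
  after b @ step 1: ∅ (Q stuck)

traces(P) ≠ traces(Q) — witness ⟨b⟩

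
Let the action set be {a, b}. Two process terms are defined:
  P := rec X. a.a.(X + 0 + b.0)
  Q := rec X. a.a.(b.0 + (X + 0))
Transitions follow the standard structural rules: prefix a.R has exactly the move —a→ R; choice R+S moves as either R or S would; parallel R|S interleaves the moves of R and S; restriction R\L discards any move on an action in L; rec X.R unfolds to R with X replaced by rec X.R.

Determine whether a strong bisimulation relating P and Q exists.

LTS(P): 4 reachable states
  p0 = rec X. a.a.(X + 0 + b.0) ⊢ =a=> p1
  p1 = a.((rec X. a.a.(X + 0 + b.0)) + 0 + b.0) ⊢ =a=> p2
  p2 = (rec X. a.a.(X + 0 + b.0)) + 0 + b.0 ⊢ =a=> p1, =b=> p3
  p3 = 0 ⊢ stopped
LTS(Q): 4 reachable states
  q0 = rec X. a.a.(b.0 + (X + 0)) ⊢ =a=> q1
  q1 = a.(b.0 + ((rec X. a.a.(b.0 + (X + 0))) + 0)) ⊢ =a=> q2
  q2 = b.0 + ((rec X. a.a.(b.0 + (X + 0))) + 0) ⊢ =a=> q1, =b=> q3
  q3 = 0 ⊢ stopped
Bisimilarity quotient blocks:
  B0 = {p0, q0}
  B1 = {p1, q1}
  B2 = {p2, q2}
  B3 = {p3, q3}
p0 ∈ B0, q0 ∈ B0 → same block

YES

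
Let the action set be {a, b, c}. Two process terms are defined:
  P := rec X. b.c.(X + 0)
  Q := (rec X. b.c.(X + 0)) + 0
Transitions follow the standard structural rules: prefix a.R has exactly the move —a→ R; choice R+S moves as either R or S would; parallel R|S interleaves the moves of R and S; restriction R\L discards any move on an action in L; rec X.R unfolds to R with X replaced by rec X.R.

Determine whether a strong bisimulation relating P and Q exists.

YES

P's transition system — 3 states:
  m0 = rec X. b.c.(X + 0) has moves ··b··> m1
  m1 = c.((rec X. b.c.(X + 0)) + 0) has moves ··c··> m2
  m2 = (rec X. b.c.(X + 0)) + 0 has moves ··b··> m1
Q's transition system — 2 states:
  n0 = (rec X. b.c.(X + 0)) + 0 has moves ··b··> n1
  n1 = c.((rec X. b.c.(X + 0)) + 0) has moves ··c··> n0
Bisimilarity quotient blocks:
  B0 = {m0, m2, n0}
  B1 = {m1, n1}
m0 ∈ B0, n0 ∈ B0 → same block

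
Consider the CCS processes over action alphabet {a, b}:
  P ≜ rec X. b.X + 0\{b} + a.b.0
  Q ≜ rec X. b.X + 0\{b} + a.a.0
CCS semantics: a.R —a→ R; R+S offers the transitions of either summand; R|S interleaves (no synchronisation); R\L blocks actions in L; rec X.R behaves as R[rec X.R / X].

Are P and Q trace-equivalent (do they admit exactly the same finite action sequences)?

Reachable graph of P (3 states):
  p0 = rec X. b.X + 0\{b} + a.b.0 | -a-> p1, -b-> p0
  p1 = b.0 | -b-> p2
  p2 = 0 | (no moves)
Reachable graph of Q (3 states):
  q0 = rec X. b.X + 0\{b} + a.a.0 | -a-> q1, -b-> q0
  q1 = a.0 | -a-> q2
  q2 = 0 | (no moves)
Executing ab from P (initial set {p0}):
  step 1 (a): {p1}
  step 2 (b): {p2}
  P completes σ.
Executing ab from Q (initial set {q0}):
  step 1 (a): {q1}
  step 2 (b): ∅  — Q cannot continue

trace-distinct — witness ⟨ab⟩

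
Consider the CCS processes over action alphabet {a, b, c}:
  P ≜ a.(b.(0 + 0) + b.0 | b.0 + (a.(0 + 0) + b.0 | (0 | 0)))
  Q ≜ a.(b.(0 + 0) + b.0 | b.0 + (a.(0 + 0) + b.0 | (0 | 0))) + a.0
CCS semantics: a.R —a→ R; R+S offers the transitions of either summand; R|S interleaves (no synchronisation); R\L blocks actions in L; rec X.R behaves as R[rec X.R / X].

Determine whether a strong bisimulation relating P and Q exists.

P's transition system — 7 states:
  u0 = a.(b.(0 + 0) + b.0 | b.0 + (a.(0 + 0) + b.0 | (0 | 0))) | ··a··> u1
  u1 = b.(0 + 0) + b.0 | b.0 + (a.(0 + 0) + b.0 | (0 | 0)) | ··a··> u2, ··b··> u2, ··b··> u3, ··b··> u4, ··b··> u5
  u2 = 0 + 0 | deadlocked
  u3 = 0 | (0 | 0) | deadlocked
  u4 = 0 | b.0 | ··b··> u6
  u5 = b.0 | 0 | ··b··> u6
  u6 = 0 | 0 | deadlocked
Q's transition system — 8 states:
  v0 = a.(b.(0 + 0) + b.0 | b.0 + (a.(0 + 0) + b.0 | (0 | 0))) + a.0 | ··a··> v1, ··a··> v2
  v1 = 0 | deadlocked
  v2 = b.(0 + 0) + b.0 | b.0 + (a.(0 + 0) + b.0 | (0 | 0)) | ··a··> v3, ··b··> v3, ··b··> v4, ··b··> v5, ··b··> v6
  v3 = 0 + 0 | deadlocked
  v4 = 0 | (0 | 0) | deadlocked
  v5 = 0 | b.0 | ··b··> v7
  v6 = b.0 | 0 | ··b··> v7
  v7 = 0 | 0 | deadlocked
Coarsest stable partition (strong bisimilarity classes):
  B0 = {u0}
  B1 = {u1, v2}
  B2 = {u4, u5, v5, v6}
  B3 = {u2, u3, u6, v1, v3, v4, v7}
  B4 = {v0}
u0 ∈ B0, v0 ∈ B4 → different blocks

not bisimilar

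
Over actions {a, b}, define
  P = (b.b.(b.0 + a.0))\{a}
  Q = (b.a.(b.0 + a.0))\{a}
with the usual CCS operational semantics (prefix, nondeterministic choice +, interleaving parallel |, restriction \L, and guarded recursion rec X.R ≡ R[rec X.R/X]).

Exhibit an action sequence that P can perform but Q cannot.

bb

P's transition system — 4 states:
  s0 = (b.b.(b.0 + a.0))\{a} → ··b··> s1
  s1 = (b.(b.0 + a.0))\{a} → ··b··> s2
  s2 = (b.0 + a.0)\{a} → ··b··> s3
  s3 = 0\{a} → stopped
Q's transition system — 2 states:
  t0 = (b.a.(b.0 + a.0))\{a} → ··b··> t1
  t1 = (a.(b.0 + a.0))\{a} → stopped
Trace ⟨bb⟩ through P, begin at {s0}:
  [1] b ⇒ {s1}
  [2] b ⇒ {s2}
  — P admits the full trace.
Trace ⟨bb⟩ through Q, begin at {t0}:
  [1] b ⇒ {t1}
  [2] b ⇒ no successor for Q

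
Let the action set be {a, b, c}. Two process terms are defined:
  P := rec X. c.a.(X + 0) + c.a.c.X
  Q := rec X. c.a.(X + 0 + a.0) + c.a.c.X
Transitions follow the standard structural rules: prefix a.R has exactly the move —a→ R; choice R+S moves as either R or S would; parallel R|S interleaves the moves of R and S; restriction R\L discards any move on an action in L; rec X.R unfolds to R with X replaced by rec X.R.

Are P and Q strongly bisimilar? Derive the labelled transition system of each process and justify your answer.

Reachable graph of P (5 states):
  u0 = rec X. c.a.(X + 0) + c.a.c.X has moves —c→ u1, —c→ u2
  u1 = a.((rec X. c.a.(X + 0) + c.a.c.X) + 0) has moves —a→ u3
  u2 = a.c.(rec X. c.a.(X + 0) + c.a.c.X) has moves —a→ u4
  u3 = (rec X. c.a.(X + 0) + c.a.c.X) + 0 has moves —c→ u1, —c→ u2
  u4 = c.(rec X. c.a.(X + 0) + c.a.c.X) has moves —c→ u0
Reachable graph of Q (6 states):
  v0 = rec X. c.a.(X + 0 + a.0) + c.a.c.X has moves —c→ v1, —c→ v2
  v1 = a.((rec X. c.a.(X + 0 + a.0) + c.a.c.X) + 0 + a.0) has moves —a→ v3
  v2 = a.c.(rec X. c.a.(X + 0 + a.0) + c.a.c.X) has moves —a→ v4
  v3 = (rec X. c.a.(X + 0 + a.0) + c.a.c.X) + 0 + a.0 has moves —a→ v5, —c→ v1, —c→ v2
  v4 = c.(rec X. c.a.(X + 0 + a.0) + c.a.c.X) has moves —c→ v0
  v5 = 0 has moves ·
Partition-refinement fixed point:
  B0 = {u0, u3}
  B1 = {u1}
  B2 = {u2}
  B3 = {u4}
  B4 = {v0}
  B5 = {v1}
  B6 = {v3}
  B7 = {v5}
  B8 = {v2}
  B9 = {v4}
u0 ∈ B0, v0 ∈ B4 → different blocks

P ≁ Q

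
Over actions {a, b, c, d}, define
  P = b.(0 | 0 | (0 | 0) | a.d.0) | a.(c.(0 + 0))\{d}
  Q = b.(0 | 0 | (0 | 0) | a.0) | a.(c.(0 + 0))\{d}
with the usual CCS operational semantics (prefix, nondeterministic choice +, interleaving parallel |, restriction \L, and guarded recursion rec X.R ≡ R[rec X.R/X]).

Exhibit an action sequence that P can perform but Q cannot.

bad

P's transition system — 12 states:
  u0 = b.(0 | 0 | (0 | 0) | a.d.0) | a.(c.(0 + 0))\{d} has moves --a--▸ u1, --b--▸ u2
  u1 = b.(0 | 0 | (0 | 0) | a.d.0) | (c.(0 + 0))\{d} has moves --b--▸ u3, --c--▸ u4
  u2 = 0 | 0 | (0 | 0) | a.d.0 | a.(c.(0 + 0))\{d} has moves --a--▸ u3, --a--▸ u5
  u3 = 0 | 0 | (0 | 0) | a.d.0 | (c.(0 + 0))\{d} has moves --a--▸ u6, --c--▸ u7
  u4 = b.(0 | 0 | (0 | 0) | a.d.0) | (0 + 0)\{d} has moves --b--▸ u7
  u5 = 0 | 0 | (0 | 0) | d.0 | a.(c.(0 + 0))\{d} has moves --a--▸ u6, --d--▸ u8
  u6 = 0 | 0 | (0 | 0) | d.0 | (c.(0 + 0))\{d} has moves --c--▸ u9, --d--▸ u10
  u7 = 0 | 0 | (0 | 0) | a.d.0 | (0 + 0)\{d} has moves --a--▸ u9
  u8 = 0 | 0 | (0 | 0) | 0 | a.(c.(0 + 0))\{d} has moves --a--▸ u10
  u9 = 0 | 0 | (0 | 0) | d.0 | (0 + 0)\{d} has moves --d--▸ u11
  u10 = 0 | 0 | (0 | 0) | 0 | (c.(0 + 0))\{d} has moves --c--▸ u11
  u11 = 0 | 0 | (0 | 0) | 0 | (0 + 0)\{d} has moves deadlocked
Q's transition system — 9 states:
  v0 = b.(0 | 0 | (0 | 0) | a.0) | a.(c.(0 + 0))\{d} has moves --a--▸ v1, --b--▸ v2
  v1 = b.(0 | 0 | (0 | 0) | a.0) | (c.(0 + 0))\{d} has moves --b--▸ v3, --c--▸ v4
  v2 = 0 | 0 | (0 | 0) | a.0 | a.(c.(0 + 0))\{d} has moves --a--▸ v3, --a--▸ v5
  v3 = 0 | 0 | (0 | 0) | a.0 | (c.(0 + 0))\{d} has moves --a--▸ v6, --c--▸ v7
  v4 = b.(0 | 0 | (0 | 0) | a.0) | (0 + 0)\{d} has moves --b--▸ v7
  v5 = 0 | 0 | (0 | 0) | 0 | a.(c.(0 + 0))\{d} has moves --a--▸ v6
  v6 = 0 | 0 | (0 | 0) | 0 | (c.(0 + 0))\{d} has moves --c--▸ v8
  v7 = 0 | 0 | (0 | 0) | a.0 | (0 + 0)\{d} has moves --a--▸ v8
  v8 = 0 | 0 | (0 | 0) | 0 | (0 + 0)\{d} has moves deadlocked
Executing bad from P (initial set {u0}):
  step 1 (b): {u2}
  step 2 (a): {u3, u5}
  step 3 (d): {u8}
  ✓ P
Executing bad from Q (initial set {v0}):
  step 1 (b): {v2}
  step 2 (a): {v3, v5}
  step 3 (d): ∅  — Q cannot continue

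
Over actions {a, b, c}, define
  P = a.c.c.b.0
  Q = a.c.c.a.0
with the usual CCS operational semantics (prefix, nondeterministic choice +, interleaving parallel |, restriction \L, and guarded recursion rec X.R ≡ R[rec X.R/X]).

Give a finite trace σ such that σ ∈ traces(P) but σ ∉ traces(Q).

P's transition system — 5 states:
  s0 = a.c.c.b.0 | -a-> s1
  s1 = c.c.b.0 | -c-> s2
  s2 = c.b.0 | -c-> s3
  s3 = b.0 | -b-> s4
  s4 = 0 | deadlocked
Q's transition system — 5 states:
  t0 = a.c.c.a.0 | -a-> t1
  t1 = c.c.a.0 | -c-> t2
  t2 = c.a.0 | -c-> t3
  t3 = a.0 | -a-> t4
  t4 = 0 | deadlocked
Executing accb from P (initial set {s0}):
  [1] a ⇒ {s1}
  [2] c ⇒ {s2}
  [3] c ⇒ {s3}
  [4] b ⇒ {s4}
  P completes σ.
Executing accb from Q (initial set {t0}):
  [1] a ⇒ {t1}
  [2] c ⇒ {t2}
  [3] c ⇒ {t3}
  [4] b ⇒ no successor for Q

accb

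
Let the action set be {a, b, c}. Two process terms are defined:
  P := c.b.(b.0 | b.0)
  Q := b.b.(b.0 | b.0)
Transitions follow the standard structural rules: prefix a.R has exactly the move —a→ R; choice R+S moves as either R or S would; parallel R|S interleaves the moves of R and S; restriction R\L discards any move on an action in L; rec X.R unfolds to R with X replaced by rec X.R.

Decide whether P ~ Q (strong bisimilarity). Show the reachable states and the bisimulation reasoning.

LTS(P): 6 reachable states
  m0 = c.b.(b.0 | b.0) :: —c→ m1
  m1 = b.(b.0 | b.0) :: —b→ m2
  m2 = b.0 | b.0 :: —b→ m3, —b→ m4
  m3 = 0 | b.0 :: —b→ m5
  m4 = b.0 | 0 :: —b→ m5
  m5 = 0 | 0 :: ·
LTS(Q): 6 reachable states
  n0 = b.b.(b.0 | b.0) :: —b→ n1
  n1 = b.(b.0 | b.0) :: —b→ n2
  n2 = b.0 | b.0 :: —b→ n3, —b→ n4
  n3 = 0 | b.0 :: —b→ n5
  n4 = b.0 | 0 :: —b→ n5
  n5 = 0 | 0 :: ·
Bisimilarity quotient blocks:
  B0 = {m0}
  B1 = {m1, n1}
  B2 = {m2, n2}
  B3 = {m3, m4, n3, n4}
  B4 = {m5, n5}
  B5 = {n0}
m0 ∈ B0, n0 ∈ B5 → different blocks

P ≁ Q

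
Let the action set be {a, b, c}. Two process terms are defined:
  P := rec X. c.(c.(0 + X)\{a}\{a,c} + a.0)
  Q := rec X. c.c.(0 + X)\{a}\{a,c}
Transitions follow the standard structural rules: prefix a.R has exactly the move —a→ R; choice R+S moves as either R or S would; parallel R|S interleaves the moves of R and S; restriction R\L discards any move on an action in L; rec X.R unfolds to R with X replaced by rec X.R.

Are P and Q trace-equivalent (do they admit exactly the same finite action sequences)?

NO — witness ⟨ca⟩

Reachable graph of P (4 states):
  s0 = rec X. c.(c.(0 + X)\{a}\{a,c} + a.0) | =c=> s1
  s1 = c.(0 + (rec X. c.(c.(0 + X)\{a}\{a,c} + a.0)))\{a}\{a,c} + a.0 | =a=> s2, =c=> s3
  s2 = 0 | deadlocked
  s3 = (0 + (rec X. c.(c.(0 + X)\{a}\{a,c} + a.0)))\{a}\{a,c} | deadlocked
Reachable graph of Q (3 states):
  t0 = rec X. c.c.(0 + X)\{a}\{a,c} | =c=> t1
  t1 = c.(0 + (rec X. c.c.(0 + X)\{a}\{a,c}))\{a}\{a,c} | =c=> t2
  t2 = (0 + (rec X. c.c.(0 + X)\{a}\{a,c}))\{a}\{a,c} | deadlocked
Trace ⟨ca⟩ through P, begin at {s0}:
  [1] c ⇒ {s1}
  [2] a ⇒ {s2}
  — P admits the full trace.
Trace ⟨ca⟩ through Q, begin at {t0}:
  [1] c ⇒ {t1}
  [2] a ⇒ ∅ (Q stuck)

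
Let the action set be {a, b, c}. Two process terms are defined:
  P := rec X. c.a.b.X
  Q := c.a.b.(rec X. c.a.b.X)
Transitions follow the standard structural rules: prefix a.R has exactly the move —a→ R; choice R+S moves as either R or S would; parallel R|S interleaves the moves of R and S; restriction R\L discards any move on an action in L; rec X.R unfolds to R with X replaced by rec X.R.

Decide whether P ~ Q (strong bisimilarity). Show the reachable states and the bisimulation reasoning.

P's transition system — 3 states:
  u0 = rec X. c.a.b.X | =c=> u1
  u1 = a.b.(rec X. c.a.b.X) | =a=> u2
  u2 = b.(rec X. c.a.b.X) | =b=> u0
Q's transition system — 4 states:
  v0 = c.a.b.(rec X. c.a.b.X) | =c=> v1
  v1 = a.b.(rec X. c.a.b.X) | =a=> v2
  v2 = b.(rec X. c.a.b.X) | =b=> v3
  v3 = rec X. c.a.b.X | =c=> v1
Partition-refinement fixed point:
  B0 = {u0, v0, v3}
  B1 = {u1, v1}
  B2 = {u2, v2}
u0 ∈ B0, v0 ∈ B0 → same block

YES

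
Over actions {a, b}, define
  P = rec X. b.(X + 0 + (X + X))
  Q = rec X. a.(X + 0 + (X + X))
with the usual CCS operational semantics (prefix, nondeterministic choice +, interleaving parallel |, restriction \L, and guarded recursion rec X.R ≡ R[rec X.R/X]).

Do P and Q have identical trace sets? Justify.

NO — witness ⟨b⟩

P's transition system — 2 states:
  s0 = rec X. b.(X + 0 + (X + X)) :: -b-> s1
  s1 = (rec X. b.(X + 0 + (X + X))) + 0 + ((rec X. b.(X + 0 + (X + X))) + (rec X. b.(X + 0 + (X + X)))) :: -b-> s1
Q's transition system — 2 states:
  t0 = rec X. a.(X + 0 + (X + X)) :: -a-> t1
  t1 = (rec X. a.(X + 0 + (X + X))) + 0 + ((rec X. a.(X + 0 + (X + X))) + (rec X. a.(X + 0 + (X + X)))) :: -a-> t1
Trace ⟨b⟩ through P, begin at {s0}:
  [1] b ⇒ {s1}
  — P admits the full trace.
Trace ⟨b⟩ through Q, begin at {t0}:
  [1] b ⇒ ∅  — Q cannot continue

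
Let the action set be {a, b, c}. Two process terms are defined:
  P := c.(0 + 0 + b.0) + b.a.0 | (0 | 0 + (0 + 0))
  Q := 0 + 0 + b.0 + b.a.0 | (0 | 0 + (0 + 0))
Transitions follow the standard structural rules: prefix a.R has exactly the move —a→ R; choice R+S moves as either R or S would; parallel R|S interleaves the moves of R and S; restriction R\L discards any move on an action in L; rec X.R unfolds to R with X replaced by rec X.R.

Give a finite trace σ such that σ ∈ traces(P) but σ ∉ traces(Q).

LTS(P): 5 reachable states
  u0 = c.(0 + 0 + b.0) + b.a.0 | (0 | 0 + (0 + 0)) has moves ··b··> u1, ··c··> u2
  u1 = a.0 | (0 | 0 + (0 + 0)) has moves ··a··> u3
  u2 = 0 + 0 + b.0 has moves ··b··> u4
  u3 = 0 | (0 | 0 + (0 + 0)) has moves ∅
  u4 = 0 has moves ∅
LTS(Q): 4 reachable states
  v0 = 0 + 0 + b.0 + b.a.0 | (0 | 0 + (0 + 0)) has moves ··b··> v1, ··b··> v2
  v1 = 0 has moves ∅
  v2 = a.0 | (0 | 0 + (0 + 0)) has moves ··a··> v3
  v3 = 0 | (0 | 0 + (0 + 0)) has moves ∅
Executing c from P (initial set {u0}):
  after c @ step 1: {u2}
  — P admits the full trace.
Executing c from Q (initial set {v0}):
  after c @ step 1: ∅ (Q stuck)

c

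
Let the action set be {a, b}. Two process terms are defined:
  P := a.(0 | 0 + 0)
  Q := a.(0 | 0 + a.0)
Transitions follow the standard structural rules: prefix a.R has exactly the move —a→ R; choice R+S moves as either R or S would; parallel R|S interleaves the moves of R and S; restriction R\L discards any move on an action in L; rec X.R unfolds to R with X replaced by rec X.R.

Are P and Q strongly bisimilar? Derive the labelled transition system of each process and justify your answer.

not bisimilar

P's transition system — 2 states:
  p0 = a.(0 | 0 + 0) → —a→ p1
  p1 = 0 | 0 + 0 → stopped
Q's transition system — 3 states:
  q0 = a.(0 | 0 + a.0) → —a→ q1
  q1 = 0 | 0 + a.0 → —a→ q2
  q2 = 0 → stopped
Coarsest stable partition (strong bisimilarity classes):
  B0 = {p0, q1}
  B1 = {p1, q2}
  B2 = {q0}
p0 ∈ B0, q0 ∈ B2 → different blocks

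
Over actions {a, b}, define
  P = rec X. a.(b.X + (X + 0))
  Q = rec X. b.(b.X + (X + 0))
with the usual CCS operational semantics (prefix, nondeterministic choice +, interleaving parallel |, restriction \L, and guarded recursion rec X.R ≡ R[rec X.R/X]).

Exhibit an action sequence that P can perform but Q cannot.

Reachable graph of P (2 states):
  p0 = rec X. a.(b.X + (X + 0)) has moves -a-> p1
  p1 = b.(rec X. a.(b.X + (X + 0))) + ((rec X. a.(b.X + (X + 0))) + 0) has moves -a-> p1, -b-> p0
Reachable graph of Q (2 states):
  q0 = rec X. b.(b.X + (X + 0)) has moves -b-> q1
  q1 = b.(rec X. b.(b.X + (X + 0))) + ((rec X. b.(b.X + (X + 0))) + 0) has moves -b-> q0, -b-> q1
Trace ⟨a⟩ through P, begin at {p0}:
  after a @ step 1: {p1}
  P completes σ.
Trace ⟨a⟩ through Q, begin at {q0}:
  after a @ step 1: ∅  — Q cannot continue

a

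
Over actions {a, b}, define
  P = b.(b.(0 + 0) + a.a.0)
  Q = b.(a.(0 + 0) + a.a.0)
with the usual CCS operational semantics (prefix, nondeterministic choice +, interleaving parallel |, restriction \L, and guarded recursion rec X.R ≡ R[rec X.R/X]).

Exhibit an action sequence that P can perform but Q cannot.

Reachable graph of P (5 states):
  s0 = b.(b.(0 + 0) + a.a.0) :: --b--▸ s1
  s1 = b.(0 + 0) + a.a.0 :: --a--▸ s2, --b--▸ s3
  s2 = a.0 :: --a--▸ s4
  s3 = 0 + 0 :: stopped
  s4 = 0 :: stopped
Reachable graph of Q (5 states):
  t0 = b.(a.(0 + 0) + a.a.0) :: --b--▸ t1
  t1 = a.(0 + 0) + a.a.0 :: --a--▸ t2, --a--▸ t3
  t2 = 0 + 0 :: stopped
  t3 = a.0 :: --a--▸ t4
  t4 = 0 :: stopped
Trace ⟨bb⟩ through P, begin at {s0}:
  step 1 (b): {s1}
  step 2 (b): {s3}
  — P admits the full trace.
Trace ⟨bb⟩ through Q, begin at {t0}:
  step 1 (b): {t1}
  step 2 (b): ∅  — Q cannot continue

bb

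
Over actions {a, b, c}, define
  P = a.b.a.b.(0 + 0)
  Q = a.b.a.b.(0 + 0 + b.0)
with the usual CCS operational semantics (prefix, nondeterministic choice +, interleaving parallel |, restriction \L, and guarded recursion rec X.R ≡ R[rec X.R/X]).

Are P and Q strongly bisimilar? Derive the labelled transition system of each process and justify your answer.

NO

Reachable graph of P (5 states):
  u0 = a.b.a.b.(0 + 0) | —a→ u1
  u1 = b.a.b.(0 + 0) | —b→ u2
  u2 = a.b.(0 + 0) | —a→ u3
  u3 = b.(0 + 0) | —b→ u4
  u4 = 0 + 0 | (no moves)
Reachable graph of Q (6 states):
  v0 = a.b.a.b.(0 + 0 + b.0) | —a→ v1
  v1 = b.a.b.(0 + 0 + b.0) | —b→ v2
  v2 = a.b.(0 + 0 + b.0) | —a→ v3
  v3 = b.(0 + 0 + b.0) | —b→ v4
  v4 = 0 + 0 + b.0 | —b→ v5
  v5 = 0 | (no moves)
Bisimilarity quotient blocks:
  B0 = {u0}
  B1 = {u1}
  B2 = {u2}
  B3 = {u3, v4}
  B4 = {u4, v5}
  B5 = {v0}
  B6 = {v1}
  B7 = {v2}
  B8 = {v3}
u0 ∈ B0, v0 ∈ B5 → different blocks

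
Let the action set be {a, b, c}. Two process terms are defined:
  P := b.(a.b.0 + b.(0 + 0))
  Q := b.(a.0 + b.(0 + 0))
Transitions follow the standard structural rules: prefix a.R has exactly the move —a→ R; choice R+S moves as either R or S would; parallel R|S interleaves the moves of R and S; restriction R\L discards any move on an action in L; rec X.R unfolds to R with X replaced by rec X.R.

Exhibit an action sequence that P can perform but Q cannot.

bab

P's transition system — 5 states:
  p0 = b.(a.b.0 + b.(0 + 0)) ⊢ --b--▸ p1
  p1 = a.b.0 + b.(0 + 0) ⊢ --a--▸ p2, --b--▸ p3
  p2 = b.0 ⊢ --b--▸ p4
  p3 = 0 + 0 ⊢ (no moves)
  p4 = 0 ⊢ (no moves)
Q's transition system — 4 states:
  q0 = b.(a.0 + b.(0 + 0)) ⊢ --b--▸ q1
  q1 = a.0 + b.(0 + 0) ⊢ --a--▸ q2, --b--▸ q3
  q2 = 0 ⊢ (no moves)
  q3 = 0 + 0 ⊢ (no moves)
Trace ⟨bab⟩ through P, begin at {p0}:
  [1] b ⇒ {p1}
  [2] a ⇒ {p2}
  [3] b ⇒ {p4}
  P completes σ.
Trace ⟨bab⟩ through Q, begin at {q0}:
  [1] b ⇒ {q1}
  [2] a ⇒ {q2}
  [3] b ⇒ no successor for Q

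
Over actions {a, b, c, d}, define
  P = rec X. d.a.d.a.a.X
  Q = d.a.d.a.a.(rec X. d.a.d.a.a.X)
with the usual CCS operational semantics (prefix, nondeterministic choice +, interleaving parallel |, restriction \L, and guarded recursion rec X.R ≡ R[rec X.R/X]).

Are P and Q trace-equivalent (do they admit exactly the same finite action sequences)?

Reachable graph of P (5 states):
  s0 = rec X. d.a.d.a.a.X :: ··d··> s1
  s1 = a.d.a.a.(rec X. d.a.d.a.a.X) :: ··a··> s2
  s2 = d.a.a.(rec X. d.a.d.a.a.X) :: ··d··> s3
  s3 = a.a.(rec X. d.a.d.a.a.X) :: ··a··> s4
  s4 = a.(rec X. d.a.d.a.a.X) :: ··a··> s0
Reachable graph of Q (6 states):
  t0 = d.a.d.a.a.(rec X. d.a.d.a.a.X) :: ··d··> t1
  t1 = a.d.a.a.(rec X. d.a.d.a.a.X) :: ··a··> t2
  t2 = d.a.a.(rec X. d.a.d.a.a.X) :: ··d··> t3
  t3 = a.a.(rec X. d.a.d.a.a.X) :: ··a··> t4
  t4 = a.(rec X. d.a.d.a.a.X) :: ··a··> t5
  t5 = rec X. d.a.d.a.a.X :: ··d··> t1
Partition-refinement fixed point:
  B0 = {s0, t0, t5}
  B1 = {s1, t1}
  B2 = {s2, t2}
  B3 = {s3, t3}
  B4 = {s4, t4}
s0 ∈ B0, t0 ∈ B0 → same block
Bisimilar ⇒ trace-equivalent.

YES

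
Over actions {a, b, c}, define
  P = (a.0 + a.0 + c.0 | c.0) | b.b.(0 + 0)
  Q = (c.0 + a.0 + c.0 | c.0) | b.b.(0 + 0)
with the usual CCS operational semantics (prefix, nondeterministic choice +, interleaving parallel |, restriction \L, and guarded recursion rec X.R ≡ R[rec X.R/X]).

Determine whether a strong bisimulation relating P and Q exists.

NO

P's transition system — 15 states:
  m0 = (a.0 + a.0 + c.0 | c.0) | b.b.(0 + 0) has moves -a-> m1, -b-> m2, -c-> m3, -c-> m4
  m1 = 0 | b.b.(0 + 0) has moves -b-> m5
  m2 = (a.0 + a.0 + c.0 | c.0) | b.(0 + 0) has moves -a-> m5, -b-> m6, -c-> m7, -c-> m8
  m3 = 0 | c.0 | b.b.(0 + 0) has moves -b-> m7, -c-> m9
  m4 = c.0 | 0 | b.b.(0 + 0) has moves -b-> m8, -c-> m9
  m5 = 0 | b.(0 + 0) has moves -b-> m10
  m6 = (a.0 + a.0 + c.0 | c.0) | (0 + 0) has moves -a-> m10, -c-> m11, -c-> m12
  m7 = 0 | c.0 | b.(0 + 0) has moves -b-> m11, -c-> m13
  m8 = c.0 | 0 | b.(0 + 0) has moves -b-> m12, -c-> m13
  m9 = 0 | 0 | b.b.(0 + 0) has moves -b-> m13
  m10 = 0 | (0 + 0) has moves deadlocked
  m11 = 0 | c.0 | (0 + 0) has moves -c-> m14
  m12 = c.0 | 0 | (0 + 0) has moves -c-> m14
  m13 = 0 | 0 | b.(0 + 0) has moves -b-> m14
  m14 = 0 | 0 | (0 + 0) has moves deadlocked
Q's transition system — 15 states:
  n0 = (c.0 + a.0 + c.0 | c.0) | b.b.(0 + 0) has moves -a-> n1, -b-> n2, -c-> n1, -c-> n3, -c-> n4
  n1 = 0 | b.b.(0 + 0) has moves -b-> n5
  n2 = (c.0 + a.0 + c.0 | c.0) | b.(0 + 0) has moves -a-> n5, -b-> n6, -c-> n5, -c-> n7, -c-> n8
  n3 = 0 | c.0 | b.b.(0 + 0) has moves -b-> n7, -c-> n9
  n4 = c.0 | 0 | b.b.(0 + 0) has moves -b-> n8, -c-> n9
  n5 = 0 | b.(0 + 0) has moves -b-> n10
  n6 = (c.0 + a.0 + c.0 | c.0) | (0 + 0) has moves -a-> n10, -c-> n10, -c-> n11, -c-> n12
  n7 = 0 | c.0 | b.(0 + 0) has moves -b-> n11, -c-> n13
  n8 = c.0 | 0 | b.(0 + 0) has moves -b-> n12, -c-> n13
  n9 = 0 | 0 | b.b.(0 + 0) has moves -b-> n13
  n10 = 0 | (0 + 0) has moves deadlocked
  n11 = 0 | c.0 | (0 + 0) has moves -c-> n14
  n12 = c.0 | 0 | (0 + 0) has moves -c-> n14
  n13 = 0 | 0 | b.(0 + 0) has moves -b-> n14
  n14 = 0 | 0 | (0 + 0) has moves deadlocked
Coarsest stable partition (strong bisimilarity classes):
  B0 = {m0}
  B1 = {m3, m4, n3, n4}
  B2 = {m7, m8, n7, n8}
  B3 = {m13, m5, n13, n5}
  B4 = {m10, m14, n10, n14}
  B5 = {m11, m12, n11, n12}
  B6 = {m1, m9, n1, n9}
  B7 = {m2}
  B8 = {m6}
  B9 = {n0}
  B10 = {n2}
  B11 = {n6}
m0 ∈ B0, n0 ∈ B9 → different blocks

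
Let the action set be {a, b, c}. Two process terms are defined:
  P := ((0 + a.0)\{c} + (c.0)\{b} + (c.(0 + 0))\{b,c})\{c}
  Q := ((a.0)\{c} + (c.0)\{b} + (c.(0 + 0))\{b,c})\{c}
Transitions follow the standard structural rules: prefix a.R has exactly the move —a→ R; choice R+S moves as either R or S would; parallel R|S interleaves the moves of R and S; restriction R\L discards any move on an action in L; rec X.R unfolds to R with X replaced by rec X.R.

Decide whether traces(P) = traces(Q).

traces(P) = traces(Q)

Reachable graph of P (2 states):
  m0 = ((0 + a.0)\{c} + (c.0)\{b} + (c.(0 + 0))\{b,c})\{c} | -a-> m1
  m1 = 0\{c}\{c} | deadlocked
Reachable graph of Q (2 states):
  n0 = ((a.0)\{c} + (c.0)\{b} + (c.(0 + 0))\{b,c})\{c} | -a-> n1
  n1 = 0\{c}\{c} | deadlocked
Partition-refinement fixed point:
  B0 = {m0, n0}
  B1 = {m1, n1}
m0 ∈ B0, n0 ∈ B0 → same block
Bisimilar ⇒ trace-equivalent.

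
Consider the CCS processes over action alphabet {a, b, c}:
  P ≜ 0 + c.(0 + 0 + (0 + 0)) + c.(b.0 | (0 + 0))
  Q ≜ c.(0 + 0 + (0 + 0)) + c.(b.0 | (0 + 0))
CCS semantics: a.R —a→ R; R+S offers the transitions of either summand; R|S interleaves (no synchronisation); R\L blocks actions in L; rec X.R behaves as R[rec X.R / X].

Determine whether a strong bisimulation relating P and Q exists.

YES

Reachable graph of P (4 states):
  s0 = 0 + c.(0 + 0 + (0 + 0)) + c.(b.0 | (0 + 0)) | --c--▸ s1, --c--▸ s2
  s1 = 0 + 0 + (0 + 0) | deadlocked
  s2 = b.0 | (0 + 0) | --b--▸ s3
  s3 = 0 | (0 + 0) | deadlocked
Reachable graph of Q (4 states):
  t0 = c.(0 + 0 + (0 + 0)) + c.(b.0 | (0 + 0)) | --c--▸ t1, --c--▸ t2
  t1 = 0 + 0 + (0 + 0) | deadlocked
  t2 = b.0 | (0 + 0) | --b--▸ t3
  t3 = 0 | (0 + 0) | deadlocked
Coarsest stable partition (strong bisimilarity classes):
  B0 = {s0, t0}
  B1 = {s1, s3, t1, t3}
  B2 = {s2, t2}
s0 ∈ B0, t0 ∈ B0 → same block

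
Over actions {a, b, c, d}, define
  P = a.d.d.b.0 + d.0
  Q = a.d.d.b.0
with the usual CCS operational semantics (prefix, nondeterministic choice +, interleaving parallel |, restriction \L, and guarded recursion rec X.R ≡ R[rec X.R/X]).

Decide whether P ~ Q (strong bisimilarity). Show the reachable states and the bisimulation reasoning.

LTS(P): 5 reachable states
  u0 = a.d.d.b.0 + d.0 :: --a--▸ u1, --d--▸ u2
  u1 = d.d.b.0 :: --d--▸ u3
  u2 = 0 :: ∅
  u3 = d.b.0 :: --d--▸ u4
  u4 = b.0 :: --b--▸ u2
LTS(Q): 5 reachable states
  v0 = a.d.d.b.0 :: --a--▸ v1
  v1 = d.d.b.0 :: --d--▸ v2
  v2 = d.b.0 :: --d--▸ v3
  v3 = b.0 :: --b--▸ v4
  v4 = 0 :: ∅
Coarsest stable partition (strong bisimilarity classes):
  B0 = {u0}
  B1 = {u2, v4}
  B2 = {u1, v1}
  B3 = {u3, v2}
  B4 = {u4, v3}
  B5 = {v0}
u0 ∈ B0, v0 ∈ B5 → different blocks

NO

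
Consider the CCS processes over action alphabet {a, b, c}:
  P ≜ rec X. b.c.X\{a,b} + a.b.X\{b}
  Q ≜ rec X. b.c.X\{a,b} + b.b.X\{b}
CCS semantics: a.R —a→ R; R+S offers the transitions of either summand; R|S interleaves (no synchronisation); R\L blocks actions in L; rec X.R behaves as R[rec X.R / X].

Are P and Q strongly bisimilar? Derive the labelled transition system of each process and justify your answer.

NO

Reachable graph of P (6 states):
  u0 = rec X. b.c.X\{a,b} + a.b.X\{b} :: --a--▸ u1, --b--▸ u2
  u1 = b.(rec X. b.c.X\{a,b} + a.b.X\{b})\{b} :: --b--▸ u3
  u2 = c.(rec X. b.c.X\{a,b} + a.b.X\{b})\{a,b} :: --c--▸ u4
  u3 = (rec X. b.c.X\{a,b} + a.b.X\{b})\{b} :: --a--▸ u5
  u4 = (rec X. b.c.X\{a,b} + a.b.X\{b})\{a,b} :: (no moves)
  u5 = (b.(rec X. b.c.X\{a,b} + a.b.X\{b})\{b})\{b} :: (no moves)
Reachable graph of Q (5 states):
  v0 = rec X. b.c.X\{a,b} + b.b.X\{b} :: --b--▸ v1, --b--▸ v2
  v1 = b.(rec X. b.c.X\{a,b} + b.b.X\{b})\{b} :: --b--▸ v3
  v2 = c.(rec X. b.c.X\{a,b} + b.b.X\{b})\{a,b} :: --c--▸ v4
  v3 = (rec X. b.c.X\{a,b} + b.b.X\{b})\{b} :: (no moves)
  v4 = (rec X. b.c.X\{a,b} + b.b.X\{b})\{a,b} :: (no moves)
Partition-refinement fixed point:
  B0 = {u0}
  B1 = {u1}
  B2 = {u3}
  B3 = {u4, u5, v3, v4}
  B4 = {u2, v2}
  B5 = {v0}
  B6 = {v1}
u0 ∈ B0, v0 ∈ B5 → different blocks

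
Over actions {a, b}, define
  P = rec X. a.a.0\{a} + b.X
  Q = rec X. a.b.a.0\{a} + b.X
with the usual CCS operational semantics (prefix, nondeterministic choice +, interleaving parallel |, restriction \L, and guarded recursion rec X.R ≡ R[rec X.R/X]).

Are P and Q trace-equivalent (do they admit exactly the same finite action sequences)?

trace-distinct — witness ⟨aa⟩

LTS(P): 3 reachable states
  m0 = rec X. a.a.0\{a} + b.X ⊢ -a-> m1, -b-> m0
  m1 = a.0\{a} ⊢ -a-> m2
  m2 = 0\{a} ⊢ deadlocked
LTS(Q): 4 reachable states
  n0 = rec X. a.b.a.0\{a} + b.X ⊢ -a-> n1, -b-> n0
  n1 = b.a.0\{a} ⊢ -b-> n2
  n2 = a.0\{a} ⊢ -a-> n3
  n3 = 0\{a} ⊢ deadlocked
Executing aa from P (initial set {m0}):
  step 1 (a): {m1}
  step 2 (a): {m2}
  P completes σ.
Executing aa from Q (initial set {n0}):
  step 1 (a): {n1}
  step 2 (a): ∅  — Q cannot continue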